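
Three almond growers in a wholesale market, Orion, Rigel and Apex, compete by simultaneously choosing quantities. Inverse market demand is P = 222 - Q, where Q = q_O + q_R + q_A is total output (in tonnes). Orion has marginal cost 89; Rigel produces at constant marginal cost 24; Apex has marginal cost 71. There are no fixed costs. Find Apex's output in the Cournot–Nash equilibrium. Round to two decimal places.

Orion's profit: π_O = (222 - Q)q_O - (89q_O). Setting ∂π_O/∂q_O = 0: 133 - 2q_O - (q_R + q_A) = 0.
Rigel's profit: π_R = (222 - Q)q_R - (24q_R). Setting ∂π_R/∂q_R = 0: 198 - 2q_R - (q_O + q_A) = 0.
Apex's profit: π_A = (222 - Q)q_A - (71q_A). Setting ∂π_A/∂q_A = 0: 151 - 2q_A - (q_O + q_R) = 0.
Adding the 3 conditions: 482 − 2Q − 2Q = 0, i.e. Q = 241/2.
Back-substituting: q_O = (133 − 241/2) = 25/2, q_R = (198 − 241/2) = 155/2, q_A = (151 − 241/2) = 61/2.

30.50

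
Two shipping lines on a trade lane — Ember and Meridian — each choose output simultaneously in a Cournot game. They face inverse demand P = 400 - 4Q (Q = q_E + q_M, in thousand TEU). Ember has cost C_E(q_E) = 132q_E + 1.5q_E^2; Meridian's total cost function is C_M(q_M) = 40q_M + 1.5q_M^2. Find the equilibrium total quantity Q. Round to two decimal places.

41.87

Ember's profit: π_E = (400 - 4Q)q_E - (132q_E + (3/2)q_E²). Setting ∂π_E/∂q_E = 0: 268 - 11q_E - 4(q_M) = 0.
Meridian's first-order condition: 360 - 11q_M - 4(q_E) = 0.
So q_E = (268 - 4q_M)/11 and q_M = (360 - 4q_E)/11.
Solving the pair: q_E = 1508/105, q_M = 27.5048.
Total output Q = 1508/105 + 27.5048 = 628/15.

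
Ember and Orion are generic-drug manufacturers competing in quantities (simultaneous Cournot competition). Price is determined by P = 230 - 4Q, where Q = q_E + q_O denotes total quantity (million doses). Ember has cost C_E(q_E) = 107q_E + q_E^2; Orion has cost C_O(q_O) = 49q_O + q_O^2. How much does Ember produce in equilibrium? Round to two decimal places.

Ember's profit: π_E = (230 - 4Q)q_E - (107q_E + q_E²). Setting ∂π_E/∂q_E = 0: 123 - 10q_E - 4(q_O) = 0.
Orion's first-order condition: 181 - 10q_O - 4(q_E) = 0.
So q_E = (123 - 4q_O)/10 and q_O = (181 - 4q_E)/10.
Solving the pair: q_E = 253/42, q_O = 659/42.

6.02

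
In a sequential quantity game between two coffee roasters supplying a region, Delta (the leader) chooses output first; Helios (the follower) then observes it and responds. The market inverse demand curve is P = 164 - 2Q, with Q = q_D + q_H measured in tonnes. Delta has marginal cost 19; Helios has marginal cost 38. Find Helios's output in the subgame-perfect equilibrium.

11

Solve by backward induction. Given q_D, the follower Helios maximises π_H = (164 - 2q_D - 2q_H)q_H - 38q_H.
∂π_H/∂q_H = 126 - 2q_D - 4q_H = 0 gives the reaction function q_H = (126 - 2q_D)/4.
The leader anticipates this reaction. Substituting into P = 164 - 2Q gives P = 101 - q_D, so π_D = (101 - q_D)q_D - 19q_D.
Leader FOC: 82 - 2q_D = 0, so q_D = 41.
Then q_H = (126 - 2·41)/4 = 11.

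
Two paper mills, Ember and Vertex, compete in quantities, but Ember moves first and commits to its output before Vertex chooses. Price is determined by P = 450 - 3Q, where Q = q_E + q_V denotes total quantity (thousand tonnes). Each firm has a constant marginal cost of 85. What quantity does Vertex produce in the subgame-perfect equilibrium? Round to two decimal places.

30.42

Solve by backward induction. Given q_E, the follower Vertex maximises π_V = (450 - 3q_E - 3q_V)q_V - 85q_V.
∂π_V/∂q_V = 365 - 3q_E - 6q_V = 0 gives the reaction function q_V = (365 - 3q_E)/6.
The leader anticipates this reaction. Substituting into P = 450 - 3Q gives P = 535/2 - (3/2)q_E, so π_E = (535/2 - (3/2)q_E)q_E - 85q_E.
Maximising: ∂π_E/∂q_E = 365/2 - 3q_E = 0, giving q_E = 365/6.
Then q_V = (365 - 3·(365/6))/6 = 365/12.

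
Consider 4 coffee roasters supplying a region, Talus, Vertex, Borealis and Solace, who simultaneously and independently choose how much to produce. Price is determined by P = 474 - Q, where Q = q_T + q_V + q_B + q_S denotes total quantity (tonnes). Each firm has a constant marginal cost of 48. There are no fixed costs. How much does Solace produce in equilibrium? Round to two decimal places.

A representative firm's profit is π_i = q_i(474 - Q) - 48q_i.
Setting ∂π_i/∂q_i = 0 with rivals' quantities fixed: 426 - 2q_i - Σ_{j≠i} q_j = 0.
By symmetry each firm produces the same amount; substituting Σ_{j≠i} q_j = 3q_i yields q_i = 426/5.

85.20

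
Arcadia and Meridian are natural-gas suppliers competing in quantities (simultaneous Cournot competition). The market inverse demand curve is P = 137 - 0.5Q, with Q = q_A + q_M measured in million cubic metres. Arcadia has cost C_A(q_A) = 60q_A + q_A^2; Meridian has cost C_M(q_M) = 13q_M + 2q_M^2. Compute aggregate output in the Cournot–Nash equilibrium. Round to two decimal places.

44.51

Arcadia's profit: π_A = (137 - 0.5Q)q_A - (60q_A + q_A²). Setting ∂π_A/∂q_A = 0: 77 - 3q_A - (1/2)(q_M) = 0.
Meridian's first-order condition: 124 - 5q_M - (1/2)(q_A) = 0.
So q_A = (77 - (1/2)q_M)/3 and q_M = (124 - (1/2)q_A)/5.
Solving the pair: q_A = 1292/59, q_M = 1334/59.
Total output Q = 1292/59 + 1334/59 = 44.5085.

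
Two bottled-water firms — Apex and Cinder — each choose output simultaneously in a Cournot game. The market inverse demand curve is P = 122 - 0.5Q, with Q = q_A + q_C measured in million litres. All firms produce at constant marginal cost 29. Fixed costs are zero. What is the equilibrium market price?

60

A representative firm's profit is π_i = q_i(122 - 0.5Q) - 29q_i.
First-order condition (treating rivals' output as given): 93 - q_i - (1/2)q_j = 0.
By symmetry each firm produces the same amount; substituting q_j = q_i yields q_i = 93/(3/2) = 62.
Total output Q = 124, so price P = 122 - (1/2)·124 = 60.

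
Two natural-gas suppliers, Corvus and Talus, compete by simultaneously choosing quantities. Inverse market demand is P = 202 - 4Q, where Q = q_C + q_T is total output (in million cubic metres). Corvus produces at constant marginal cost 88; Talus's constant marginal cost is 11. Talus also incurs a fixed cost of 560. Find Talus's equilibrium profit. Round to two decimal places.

1435.11

Corvus's profit: π_C = (202 - 4Q)q_C - (88q_C). Setting ∂π_C/∂q_C = 0: 114 - 8q_C - 4(q_T) = 0.
Talus's first-order condition: 191 - 8q_T - 4(q_C) = 0.
Rearranging gives the reaction functions q_C = (114 - 4q_T)/8 and q_T = (191 - 4q_C)/8.
Solving the pair: q_C = 37/12, q_T = 67/3.
Price P = 202 - 4·(305/12) = 301/3.
Talus's profit: (301/3 - 11)·(67/3) - 560 = 1435.1111.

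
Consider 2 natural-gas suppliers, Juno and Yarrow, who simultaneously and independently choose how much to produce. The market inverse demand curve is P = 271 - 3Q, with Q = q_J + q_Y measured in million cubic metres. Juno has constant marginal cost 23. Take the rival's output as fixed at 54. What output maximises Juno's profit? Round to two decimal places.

14.33

With the rival's output fixed at 54, Juno's profit is π_J = (271 - 3·54 - 3q_J)q_J - (23q_J) = (109 - 3q_J)q_J - (23q_J).
∂π_J/∂q_J = 86 - 6q_J = 0, so q_J = 43/3.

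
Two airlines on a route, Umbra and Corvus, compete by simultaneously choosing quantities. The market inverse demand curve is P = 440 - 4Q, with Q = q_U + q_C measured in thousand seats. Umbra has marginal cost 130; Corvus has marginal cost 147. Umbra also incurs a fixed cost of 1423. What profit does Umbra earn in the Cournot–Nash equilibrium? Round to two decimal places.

Umbra's profit: π_U = (440 - 4Q)q_U - (130q_U). Setting ∂π_U/∂q_U = 0: 310 - 8q_U - 4(q_C) = 0.
Corvus's first-order condition: 293 - 8q_C - 4(q_U) = 0.
Best responses: q_U = (310 - 4q_C)/8, q_C = (293 - 4q_U)/8.
Substituting one into the other gives q_U = 109/4 and q_C = 23.
Price P = 440 - 4·(201/4) = 239.
Umbra's profit: (239 - 130)·(109/4) - 1423 = 1547.2500.

1547.25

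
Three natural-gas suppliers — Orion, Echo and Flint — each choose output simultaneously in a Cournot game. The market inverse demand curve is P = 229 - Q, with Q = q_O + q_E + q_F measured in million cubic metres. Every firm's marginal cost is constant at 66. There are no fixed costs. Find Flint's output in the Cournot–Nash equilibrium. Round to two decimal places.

40.75

Each firm earns π_i = (229 - Q)q_i - 66q_i.
First-order condition (treating rivals' output as given): 163 - 2q_i - Σ_{j≠i} q_j = 0.
By symmetry each firm produces the same amount; substituting Σ_{j≠i} q_j = 2q_i yields q_i = 163/4.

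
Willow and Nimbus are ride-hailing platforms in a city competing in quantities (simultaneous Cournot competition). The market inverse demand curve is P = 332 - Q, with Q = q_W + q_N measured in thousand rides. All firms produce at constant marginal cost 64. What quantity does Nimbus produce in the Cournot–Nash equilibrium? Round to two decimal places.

A representative firm's profit is π_i = q_i(332 - Q) - 64q_i.
Setting ∂π_i/∂q_i = 0 with rivals' quantities fixed: 268 - 2q_i - q_j = 0.
With identical firms every q_j equals q_i, so q_j = q_i and 268 = 3q_i, giving q_i = 268/3.

89.33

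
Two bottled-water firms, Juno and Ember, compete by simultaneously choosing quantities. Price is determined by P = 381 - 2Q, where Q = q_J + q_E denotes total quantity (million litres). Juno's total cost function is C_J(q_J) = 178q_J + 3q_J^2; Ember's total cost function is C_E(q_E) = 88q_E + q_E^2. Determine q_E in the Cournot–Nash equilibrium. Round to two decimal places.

Juno's profit: π_J = (381 - 2Q)q_J - (178q_J + 3q_J²). Setting ∂π_J/∂q_J = 0: 203 - 10q_J - 2(q_E) = 0.
Ember's first-order condition: 293 - 6q_E - 2(q_J) = 0.
Rearranging gives the reaction functions q_J = (203 - 2q_E)/10 and q_E = (293 - 2q_J)/6.
Substituting one into the other gives q_J = 79/7 and q_E = 631/14.

45.07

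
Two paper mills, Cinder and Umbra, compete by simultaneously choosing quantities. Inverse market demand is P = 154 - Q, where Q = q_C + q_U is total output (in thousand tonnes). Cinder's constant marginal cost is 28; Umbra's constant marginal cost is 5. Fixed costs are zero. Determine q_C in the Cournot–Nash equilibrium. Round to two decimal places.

34.33

Cinder's profit: π_C = (154 - Q)q_C - (28q_C). Setting ∂π_C/∂q_C = 0: 126 - 2q_C - (q_U) = 0.
Umbra's first-order condition: 149 - 2q_U - (q_C) = 0.
So q_C = (126 - q_U)/2 and q_U = (149 - q_C)/2.
Substituting one into the other gives q_C = 103/3 and q_U = 172/3.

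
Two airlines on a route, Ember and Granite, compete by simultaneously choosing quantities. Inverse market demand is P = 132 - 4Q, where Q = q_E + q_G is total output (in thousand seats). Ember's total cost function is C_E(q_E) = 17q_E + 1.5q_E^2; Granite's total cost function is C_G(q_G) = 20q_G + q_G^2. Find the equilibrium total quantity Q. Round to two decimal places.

Ember's profit: π_E = (132 - 4Q)q_E - (17q_E + (3/2)q_E²). Setting ∂π_E/∂q_E = 0: 115 - 11q_E - 4(q_G) = 0.
Granite's profit: π_G = (132 - 4Q)q_G - (20q_G + q_G²). Setting ∂π_G/∂q_G = 0: 112 - 10q_G - 4(q_E) = 0.
Best responses: q_E = (115 - 4q_G)/11, q_G = (112 - 4q_E)/10.
Substituting one into the other gives q_E = 351/47 and q_G = 386/47.
Total output Q = 351/47 + 386/47 = 737/47.

15.68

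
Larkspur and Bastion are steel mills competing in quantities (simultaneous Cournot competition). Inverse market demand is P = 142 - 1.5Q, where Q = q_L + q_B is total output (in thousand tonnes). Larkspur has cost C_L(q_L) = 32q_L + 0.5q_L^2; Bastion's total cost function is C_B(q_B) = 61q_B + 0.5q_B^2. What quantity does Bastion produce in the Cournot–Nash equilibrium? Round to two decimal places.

11.56

Larkspur's profit: π_L = (142 - 1.5Q)q_L - (32q_L + (1/2)q_L²). Setting ∂π_L/∂q_L = 0: 110 - 4q_L - (3/2)(q_B) = 0.
Bastion's profit: π_B = (142 - 1.5Q)q_B - (61q_B + (1/2)q_B²). Setting ∂π_B/∂q_B = 0: 81 - 4q_B - (3/2)(q_L) = 0.
Rearranging gives the reaction functions q_L = (110 - (3/2)q_B)/4 and q_B = (81 - (3/2)q_L)/4.
Substituting one into the other gives q_L = 1274/55 and q_B = 636/55.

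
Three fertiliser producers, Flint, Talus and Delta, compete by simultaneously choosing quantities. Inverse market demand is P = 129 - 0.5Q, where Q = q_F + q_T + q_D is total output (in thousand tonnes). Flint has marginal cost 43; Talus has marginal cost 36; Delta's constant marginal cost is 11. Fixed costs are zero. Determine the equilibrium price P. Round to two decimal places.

Flint's profit: π_F = (129 - 0.5Q)q_F - (43q_F). Setting ∂π_F/∂q_F = 0: 86 - q_F - (1/2)(q_T + q_D) = 0.
Talus's first-order condition: 93 - q_T - (1/2)(q_F + q_D) = 0.
Delta's first-order condition: 118 - q_D - (1/2)(q_F + q_T) = 0.
Adding the 3 conditions: 297 − Q − Q = 0, i.e. Q = 297/2.
Back-substituting: q_F = (86 − 297/4)/(1/2) = 47/2, q_T = (93 − 297/4)/(1/2) = 75/2, q_D = (118 − 297/4)/(1/2) = 175/2.
Total output Q = 297/2, so price P = 129 - (1/2)·(297/2) = 219/4.

54.75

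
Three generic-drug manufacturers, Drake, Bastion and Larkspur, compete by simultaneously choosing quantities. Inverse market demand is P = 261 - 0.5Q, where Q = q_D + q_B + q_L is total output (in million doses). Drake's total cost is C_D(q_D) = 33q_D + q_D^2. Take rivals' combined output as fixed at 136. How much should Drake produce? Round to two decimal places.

53.33

With rivals' combined output fixed at 136, Drake's profit is π_D = (261 - (1/2)·136 - (1/2)q_D)q_D - (33q_D + q_D²) = (193 - (1/2)q_D)q_D - (33q_D + q_D²).
∂π_D/∂q_D = 160 - 3q_D = 0, so q_D = 160/3.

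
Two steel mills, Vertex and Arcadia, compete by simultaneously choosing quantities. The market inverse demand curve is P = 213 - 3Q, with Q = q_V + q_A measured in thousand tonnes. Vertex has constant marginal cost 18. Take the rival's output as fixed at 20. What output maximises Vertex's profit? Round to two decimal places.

22.50

With the rival's output fixed at 20, Vertex's profit is π_V = (213 - 3·20 - 3q_V)q_V - (18q_V) = (153 - 3q_V)q_V - (18q_V).
∂π_V/∂q_V = 135 - 6q_V = 0, so q_V = 45/2.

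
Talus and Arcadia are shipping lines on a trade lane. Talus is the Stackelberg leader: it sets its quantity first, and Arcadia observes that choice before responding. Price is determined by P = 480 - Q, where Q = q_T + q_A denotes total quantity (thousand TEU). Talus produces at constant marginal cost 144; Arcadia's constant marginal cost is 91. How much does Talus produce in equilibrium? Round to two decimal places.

The follower Arcadia best-responds to any q_T: π_A = (480 - Q)q_A - 91q_A.
Follower FOC: 389 - q_T - 2q_A = 0, so q_A(q_T) = (389 - q_T)/2.
The leader anticipates this reaction. Substituting into P = 480 - Q gives P = 571/2 - (1/2)q_T, so π_T = (571/2 - (1/2)q_T)q_T - 144q_T.
Leader FOC: 283/2 - q_T = 0, so q_T = 283/2.
Then q_A = (389 - 283/2)/2 = 495/4.

141.50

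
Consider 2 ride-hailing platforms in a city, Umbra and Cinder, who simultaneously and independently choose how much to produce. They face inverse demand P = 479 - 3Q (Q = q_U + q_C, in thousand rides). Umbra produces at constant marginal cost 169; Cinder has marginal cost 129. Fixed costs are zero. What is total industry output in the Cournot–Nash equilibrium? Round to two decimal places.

73.33

Umbra's profit: π_U = (479 - 3Q)q_U - (169q_U). Setting ∂π_U/∂q_U = 0: 310 - 6q_U - 3(q_C) = 0.
Cinder's profit: π_C = (479 - 3Q)q_C - (129q_C). Setting ∂π_C/∂q_C = 0: 350 - 6q_C - 3(q_U) = 0.
So q_U = (310 - 3q_C)/6 and q_C = (350 - 3q_U)/6.
Solving the pair: q_U = 30, q_C = 130/3.
Total output Q = 30 + 130/3 = 220/3.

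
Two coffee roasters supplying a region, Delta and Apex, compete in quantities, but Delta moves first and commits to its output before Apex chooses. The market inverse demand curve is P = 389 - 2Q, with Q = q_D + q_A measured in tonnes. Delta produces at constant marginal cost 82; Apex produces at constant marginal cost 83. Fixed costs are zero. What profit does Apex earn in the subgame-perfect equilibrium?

The follower Apex best-responds to any q_D: π_A = (389 - 2Q)q_A - 83q_A.
∂π_A/∂q_A = 306 - 2q_D - 4q_A = 0 gives the reaction function q_A = (306 - 2q_D)/4.
Delta substitutes q_A(q_D) into its own profit: π_D = q_D(389 - 2q_D - (306 - 2q_D)/2) - 82q_D = (236 - q_D)q_D - 82q_D.
Maximising: ∂π_D/∂q_D = 154 - 2q_D = 0, giving q_D = 77.
Then q_A = (306 - 2·77)/4 = 38.
Price P = 389 - 2·115 = 159.
Apex's profit: (159 - 83)·38 = 2888.

2888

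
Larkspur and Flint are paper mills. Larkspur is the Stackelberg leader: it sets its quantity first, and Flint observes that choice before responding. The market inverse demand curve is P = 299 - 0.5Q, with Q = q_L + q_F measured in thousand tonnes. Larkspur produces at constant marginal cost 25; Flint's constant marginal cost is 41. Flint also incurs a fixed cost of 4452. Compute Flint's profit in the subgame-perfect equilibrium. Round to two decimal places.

Solve by backward induction. Given q_L, the follower Flint maximises π_F = (299 - (1/2)q_L - (1/2)q_F)q_F - 41q_F.
Follower FOC: 258 - (1/2)q_L - q_F = 0, so q_F(q_L) = (258 - (1/2)q_L).
The leader anticipates this reaction. Substituting into P = 299 - 0.5Q gives P = 170 - (1/4)q_L, so π_L = (170 - (1/4)q_L)q_L - 25q_L.
Maximising: ∂π_L/∂q_L = 145 - (1/2)q_L = 0, giving q_L = 290.
Then q_F = (258 - (1/2)·290) = 113.
Price P = 299 - (1/2)·403 = 195/2.
Flint's profit: (195/2 - 41)·113 - 4452 = 1932.5000.

1932.50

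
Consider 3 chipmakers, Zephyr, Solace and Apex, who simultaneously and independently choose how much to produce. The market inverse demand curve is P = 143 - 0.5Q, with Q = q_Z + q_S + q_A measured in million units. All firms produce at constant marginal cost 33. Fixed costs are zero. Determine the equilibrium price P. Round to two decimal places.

Each firm earns π_i = (143 - 0.5Q)q_i - 33q_i.
Setting ∂π_i/∂q_i = 0 with rivals' quantities fixed: 110 - q_i - (1/2)·Σ_{j≠i} q_j = 0.
By symmetry each firm produces the same amount; substituting Σ_{j≠i} q_j = 2q_i yields q_i = 110/2 = 55.
Total output Q = 165, so price P = 143 - (1/2)·165 = 121/2.

60.50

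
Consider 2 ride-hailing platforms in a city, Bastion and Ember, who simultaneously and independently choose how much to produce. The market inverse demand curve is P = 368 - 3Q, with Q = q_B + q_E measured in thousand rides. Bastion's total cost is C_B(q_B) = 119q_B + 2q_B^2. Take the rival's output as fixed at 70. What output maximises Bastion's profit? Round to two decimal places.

With the rival's output fixed at 70, Bastion's profit is π_B = (368 - 3·70 - 3q_B)q_B - (119q_B + 2q_B²) = (158 - 3q_B)q_B - (119q_B + 2q_B²).
∂π_B/∂q_B = 39 - 10q_B = 0, so q_B = 39/10.

3.90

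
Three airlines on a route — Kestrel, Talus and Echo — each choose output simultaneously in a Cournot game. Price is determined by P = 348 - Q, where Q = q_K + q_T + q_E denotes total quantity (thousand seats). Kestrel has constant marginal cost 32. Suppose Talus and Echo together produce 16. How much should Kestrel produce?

With rivals' combined output fixed at 16, Kestrel's profit is π_K = (348 - 16 - q_K)q_K - (32q_K) = (332 - q_K)q_K - (32q_K).
∂π_K/∂q_K = 300 - 2q_K = 0, so q_K = 150.

150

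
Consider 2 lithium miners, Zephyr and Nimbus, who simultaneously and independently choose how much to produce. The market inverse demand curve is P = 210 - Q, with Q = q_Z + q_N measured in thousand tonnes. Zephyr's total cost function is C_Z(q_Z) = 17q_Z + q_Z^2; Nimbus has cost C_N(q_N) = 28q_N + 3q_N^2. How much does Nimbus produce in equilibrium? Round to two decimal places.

17.26

Zephyr's profit: π_Z = (210 - Q)q_Z - (17q_Z + q_Z²). Setting ∂π_Z/∂q_Z = 0: 193 - 4q_Z - (q_N) = 0.
Nimbus's first-order condition: 182 - 8q_N - (q_Z) = 0.
So q_Z = (193 - q_N)/4 and q_N = (182 - q_Z)/8.
Solving the pair: q_Z = 1362/31, q_N = 535/31.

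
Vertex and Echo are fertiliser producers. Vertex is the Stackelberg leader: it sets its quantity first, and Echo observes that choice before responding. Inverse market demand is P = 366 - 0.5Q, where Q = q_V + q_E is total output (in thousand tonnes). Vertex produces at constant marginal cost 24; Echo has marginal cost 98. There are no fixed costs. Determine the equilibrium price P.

The follower Echo best-responds to any q_V: π_E = (366 - 0.5Q)q_E - 98q_E.
∂π_E/∂q_E = 268 - (1/2)q_V - q_E = 0 gives the reaction function q_E = (268 - (1/2)q_V).
Vertex substitutes q_E(q_V) into its own profit: π_V = q_V(366 - (1/2)q_V - (268 - (1/2)q_V)/2) - 24q_V = (232 - (1/4)q_V)q_V - 24q_V.
Leader FOC: 208 - (1/2)q_V = 0, so q_V = 416.
Then q_E = (268 - (1/2)·416) = 60.
Total output Q = 476, so price P = 366 - (1/2)·476 = 128.

128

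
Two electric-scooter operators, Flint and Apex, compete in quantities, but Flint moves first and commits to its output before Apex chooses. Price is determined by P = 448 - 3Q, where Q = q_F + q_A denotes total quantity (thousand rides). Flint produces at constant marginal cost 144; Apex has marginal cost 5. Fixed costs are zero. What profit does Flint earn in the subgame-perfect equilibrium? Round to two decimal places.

1134.38

Solve by backward induction. Given q_F, the follower Apex maximises π_A = (448 - 3q_F - 3q_A)q_A - 5q_A.
∂π_A/∂q_A = 443 - 3q_F - 6q_A = 0 gives the reaction function q_A = (443 - 3q_F)/6.
Flint substitutes q_A(q_F) into its own profit: π_F = q_F(448 - 3q_F - (443 - 3q_F)/2) - 144q_F = (453/2 - (3/2)q_F)q_F - 144q_F.
Maximising: ∂π_F/∂q_F = 165/2 - 3q_F = 0, giving q_F = 55/2.
Then q_A = (443 - 3·(55/2))/6 = 721/12.
Price P = 448 - 3·(1051/12) = 741/4.
Flint's profit: (741/4 - 144)·(55/2) = 1134.3750.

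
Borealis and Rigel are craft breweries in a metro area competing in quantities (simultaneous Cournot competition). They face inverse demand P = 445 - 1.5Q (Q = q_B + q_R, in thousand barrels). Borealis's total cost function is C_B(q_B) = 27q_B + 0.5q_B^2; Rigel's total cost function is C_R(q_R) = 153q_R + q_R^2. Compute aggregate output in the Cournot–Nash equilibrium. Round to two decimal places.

123.55

Borealis's profit: π_B = (445 - 1.5Q)q_B - (27q_B + (1/2)q_B²). Setting ∂π_B/∂q_B = 0: 418 - 4q_B - (3/2)(q_R) = 0.
Rigel's profit: π_R = (445 - 1.5Q)q_R - (153q_R + q_R²). Setting ∂π_R/∂q_R = 0: 292 - 5q_R - (3/2)(q_B) = 0.
So q_B = (418 - (3/2)q_R)/4 and q_R = (292 - (3/2)q_B)/5.
Solving the pair: q_B = 93.0704, q_R = 30.4789.
Total output Q = 93.0704 + 30.4789 = 123.5493.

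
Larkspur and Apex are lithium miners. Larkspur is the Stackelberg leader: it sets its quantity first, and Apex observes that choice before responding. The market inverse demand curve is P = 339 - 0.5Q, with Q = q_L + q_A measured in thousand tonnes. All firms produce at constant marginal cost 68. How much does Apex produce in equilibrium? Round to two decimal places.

Solve by backward induction. Given q_L, the follower Apex maximises π_A = (339 - (1/2)q_L - (1/2)q_A)q_A - 68q_A.
Follower FOC: 271 - (1/2)q_L - q_A = 0, so q_A(q_L) = (271 - (1/2)q_L).
The leader anticipates this reaction. Substituting into P = 339 - 0.5Q gives P = 407/2 - (1/4)q_L, so π_L = (407/2 - (1/4)q_L)q_L - 68q_L.
Leader FOC: 271/2 - (1/2)q_L = 0, so q_L = 271.
Then q_A = (271 - (1/2)·271) = 271/2.

135.50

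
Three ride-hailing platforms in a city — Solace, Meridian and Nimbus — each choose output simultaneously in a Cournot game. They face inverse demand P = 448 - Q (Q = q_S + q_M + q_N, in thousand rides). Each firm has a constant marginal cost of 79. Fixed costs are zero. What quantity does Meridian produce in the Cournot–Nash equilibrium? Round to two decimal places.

A representative firm's profit is π_i = q_i(448 - Q) - 79q_i.
First-order condition (treating rivals' output as given): 369 - 2q_i - Σ_{j≠i} q_j = 0.
By symmetry each firm produces the same amount; substituting Σ_{j≠i} q_j = 2q_i yields q_i = 369/4.

92.25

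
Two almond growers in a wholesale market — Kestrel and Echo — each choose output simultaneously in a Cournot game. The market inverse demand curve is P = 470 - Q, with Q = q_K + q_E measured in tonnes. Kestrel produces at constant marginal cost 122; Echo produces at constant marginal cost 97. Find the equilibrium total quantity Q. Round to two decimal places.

Kestrel's profit: π_K = (470 - Q)q_K - (122q_K). Setting ∂π_K/∂q_K = 0: 348 - 2q_K - (q_E) = 0.
Echo's first-order condition: 373 - 2q_E - (q_K) = 0.
Rearranging gives the reaction functions q_K = (348 - q_E)/2 and q_E = (373 - q_K)/2.
Substituting one into the other gives q_K = 323/3 and q_E = 398/3.
Total output Q = 323/3 + 398/3 = 721/3.

240.33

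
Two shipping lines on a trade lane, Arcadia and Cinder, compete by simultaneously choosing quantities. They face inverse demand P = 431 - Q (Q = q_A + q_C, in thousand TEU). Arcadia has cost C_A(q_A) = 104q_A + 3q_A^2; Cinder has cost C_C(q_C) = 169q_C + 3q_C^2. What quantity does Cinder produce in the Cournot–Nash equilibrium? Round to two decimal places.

28.08

Arcadia's profit: π_A = (431 - Q)q_A - (104q_A + 3q_A²). Setting ∂π_A/∂q_A = 0: 327 - 8q_A - (q_C) = 0.
Cinder's profit: π_C = (431 - Q)q_C - (169q_C + 3q_C²). Setting ∂π_C/∂q_C = 0: 262 - 8q_C - (q_A) = 0.
Rearranging gives the reaction functions q_A = (327 - q_C)/8 and q_C = (262 - q_A)/8.
Substituting one into the other gives q_A = 37.3651 and q_C = 1769/63.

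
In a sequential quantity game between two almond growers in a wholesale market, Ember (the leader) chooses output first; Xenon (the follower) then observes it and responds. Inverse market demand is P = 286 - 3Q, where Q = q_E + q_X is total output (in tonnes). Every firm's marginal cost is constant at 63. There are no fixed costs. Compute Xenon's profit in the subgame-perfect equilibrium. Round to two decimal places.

The follower Xenon best-responds to any q_E: π_X = (286 - 3Q)q_X - 63q_X.
Setting the follower's marginal profit to zero, 223 - 3q_E - 6q_X = 0, i.e. q_X = (223 - 3q_E)/6.
The leader anticipates this reaction. Substituting into P = 286 - 3Q gives P = 349/2 - (3/2)q_E, so π_E = (349/2 - (3/2)q_E)q_E - 63q_E.
Leader FOC: 223/2 - 3q_E = 0, so q_E = 223/6.
Then q_X = (223 - 3·(223/6))/6 = 223/12.
Price P = 286 - 3·(223/4) = 475/4.
Xenon's profit: (475/4 - 63)·(223/12) = 1036.0208.

1036.02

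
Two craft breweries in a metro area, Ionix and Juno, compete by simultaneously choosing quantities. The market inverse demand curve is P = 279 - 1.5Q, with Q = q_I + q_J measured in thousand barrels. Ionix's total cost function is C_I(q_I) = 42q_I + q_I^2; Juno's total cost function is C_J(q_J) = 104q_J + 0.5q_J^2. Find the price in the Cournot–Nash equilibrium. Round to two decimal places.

Ionix's profit: π_I = (279 - 1.5Q)q_I - (42q_I + q_I²). Setting ∂π_I/∂q_I = 0: 237 - 5q_I - (3/2)(q_J) = 0.
Juno's profit: π_J = (279 - 1.5Q)q_J - (104q_J + (1/2)q_J²). Setting ∂π_J/∂q_J = 0: 175 - 4q_J - (3/2)(q_I) = 0.
Rearranging gives the reaction functions q_I = (237 - (3/2)q_J)/5 and q_J = (175 - (3/2)q_I)/4.
Substituting one into the other gives q_I = 38.6197 and q_J = 29.2676.
Total output Q = 67.8873, so price P = 279 - (3/2)·67.8873 = 177.1690.

177.17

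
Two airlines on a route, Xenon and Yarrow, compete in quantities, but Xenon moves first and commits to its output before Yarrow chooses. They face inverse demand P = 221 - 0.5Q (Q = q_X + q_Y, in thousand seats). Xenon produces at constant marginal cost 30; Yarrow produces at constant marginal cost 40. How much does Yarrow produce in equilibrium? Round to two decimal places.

The follower Yarrow best-responds to any q_X: π_Y = (221 - 0.5Q)q_Y - 40q_Y.
∂π_Y/∂q_Y = 181 - (1/2)q_X - q_Y = 0 gives the reaction function q_Y = (181 - (1/2)q_X).
The leader anticipates this reaction. Substituting into P = 221 - 0.5Q gives P = 261/2 - (1/4)q_X, so π_X = (261/2 - (1/4)q_X)q_X - 30q_X.
The leader's first-order condition 201/2 - (1/2)q_X = 0 yields q_X = 201.
Then q_Y = (181 - (1/2)·201) = 161/2.

80.50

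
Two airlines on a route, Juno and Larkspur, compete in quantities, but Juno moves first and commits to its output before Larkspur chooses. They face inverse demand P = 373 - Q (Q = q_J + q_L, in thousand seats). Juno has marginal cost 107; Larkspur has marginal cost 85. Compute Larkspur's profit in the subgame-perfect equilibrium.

Solve by backward induction. Given q_J, the follower Larkspur maximises π_L = (373 - q_J - q_L)q_L - 85q_L.
Follower FOC: 288 - q_J - 2q_L = 0, so q_L(q_J) = (288 - q_J)/2.
The leader anticipates this reaction. Substituting into P = 373 - Q gives P = 229 - (1/2)q_J, so π_J = (229 - (1/2)q_J)q_J - 107q_J.
The leader's first-order condition 122 - q_J = 0 yields q_J = 122.
Then q_L = (288 - 122)/2 = 83.
Price P = 373 - 205 = 168.
Larkspur's profit: (168 - 85)·83 = 6889.

6889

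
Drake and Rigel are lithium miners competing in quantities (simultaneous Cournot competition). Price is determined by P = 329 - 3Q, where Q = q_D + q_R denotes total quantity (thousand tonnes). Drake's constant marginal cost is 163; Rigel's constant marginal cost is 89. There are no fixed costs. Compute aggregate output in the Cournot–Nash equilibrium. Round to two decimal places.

45.11

Drake's profit: π_D = (329 - 3Q)q_D - (163q_D). Setting ∂π_D/∂q_D = 0: 166 - 6q_D - 3(q_R) = 0.
Rigel's profit: π_R = (329 - 3Q)q_R - (89q_R). Setting ∂π_R/∂q_R = 0: 240 - 6q_R - 3(q_D) = 0.
Rearranging gives the reaction functions q_D = (166 - 3q_R)/6 and q_R = (240 - 3q_D)/6.
Solving the pair: q_D = 92/9, q_R = 314/9.
Total output Q = 92/9 + 314/9 = 406/9.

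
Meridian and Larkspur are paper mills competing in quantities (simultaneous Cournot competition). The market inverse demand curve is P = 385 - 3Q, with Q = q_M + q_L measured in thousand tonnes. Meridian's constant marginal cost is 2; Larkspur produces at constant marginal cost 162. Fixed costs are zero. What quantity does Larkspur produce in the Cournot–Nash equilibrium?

Meridian's profit: π_M = (385 - 3Q)q_M - (2q_M). Setting ∂π_M/∂q_M = 0: 383 - 6q_M - 3(q_L) = 0.
Larkspur's profit: π_L = (385 - 3Q)q_L - (162q_L). Setting ∂π_L/∂q_L = 0: 223 - 6q_L - 3(q_M) = 0.
Rearranging gives the reaction functions q_M = (383 - 3q_L)/6 and q_L = (223 - 3q_M)/6.
Solving the pair: q_M = 181/3, q_L = 7.

7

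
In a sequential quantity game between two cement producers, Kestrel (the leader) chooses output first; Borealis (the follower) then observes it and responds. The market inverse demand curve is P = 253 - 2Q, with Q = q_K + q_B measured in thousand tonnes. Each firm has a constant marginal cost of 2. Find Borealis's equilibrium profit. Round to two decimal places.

1968.78

The follower Borealis best-responds to any q_K: π_B = (253 - 2Q)q_B - 2q_B.
∂π_B/∂q_B = 251 - 2q_K - 4q_B = 0 gives the reaction function q_B = (251 - 2q_K)/4.
The leader anticipates this reaction. Substituting into P = 253 - 2Q gives P = 255/2 - q_K, so π_K = (255/2 - q_K)q_K - 2q_K.
The leader's first-order condition 251/2 - 2q_K = 0 yields q_K = 251/4.
Then q_B = (251 - 2·(251/4))/4 = 251/8.
Price P = 253 - 2·(753/8) = 259/4.
Borealis's profit: (259/4 - 2)·(251/8) = 1968.7813.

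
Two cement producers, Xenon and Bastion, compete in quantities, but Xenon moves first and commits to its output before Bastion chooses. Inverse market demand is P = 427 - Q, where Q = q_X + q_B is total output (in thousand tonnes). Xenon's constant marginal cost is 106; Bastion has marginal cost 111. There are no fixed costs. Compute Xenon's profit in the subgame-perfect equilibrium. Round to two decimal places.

13284.50

The follower Bastion best-responds to any q_X: π_B = (427 - Q)q_B - 111q_B.
Setting the follower's marginal profit to zero, 316 - q_X - 2q_B = 0, i.e. q_B = (316 - q_X)/2.
Xenon substitutes q_B(q_X) into its own profit: π_X = q_X(427 - q_X - (316 - q_X)/2) - 106q_X = (269 - (1/2)q_X)q_X - 106q_X.
Maximising: ∂π_X/∂q_X = 163 - q_X = 0, giving q_X = 163.
Then q_B = (316 - 163)/2 = 153/2.
Price P = 427 - 479/2 = 375/2.
Xenon's profit: (375/2 - 106)·163 = 13284.5000.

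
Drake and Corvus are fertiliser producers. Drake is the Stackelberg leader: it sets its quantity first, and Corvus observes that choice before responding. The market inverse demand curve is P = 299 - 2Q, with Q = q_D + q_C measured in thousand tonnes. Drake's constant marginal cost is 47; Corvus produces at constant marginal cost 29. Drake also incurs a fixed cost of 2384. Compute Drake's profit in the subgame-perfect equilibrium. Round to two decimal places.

1038.25

Solve by backward induction. Given q_D, the follower Corvus maximises π_C = (299 - 2q_D - 2q_C)q_C - 29q_C.
∂π_C/∂q_C = 270 - 2q_D - 4q_C = 0 gives the reaction function q_C = (270 - 2q_D)/4.
Drake substitutes q_C(q_D) into its own profit: π_D = q_D(299 - 2q_D - (270 - 2q_D)/2) - 47q_D = (164 - q_D)q_D - 47q_D.
Maximising: ∂π_D/∂q_D = 117 - 2q_D = 0, giving q_D = 117/2.
Then q_C = (270 - 2·(117/2))/4 = 153/4.
Price P = 299 - 2·(387/4) = 211/2.
Drake's profit: (211/2 - 47)·(117/2) - 2384 = 1038.2500.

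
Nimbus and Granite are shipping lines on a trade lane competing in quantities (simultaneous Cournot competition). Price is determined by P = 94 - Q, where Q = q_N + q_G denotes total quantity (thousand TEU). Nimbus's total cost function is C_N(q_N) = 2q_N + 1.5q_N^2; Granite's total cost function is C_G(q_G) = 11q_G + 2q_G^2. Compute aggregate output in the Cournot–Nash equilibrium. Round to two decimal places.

Nimbus's profit: π_N = (94 - Q)q_N - (2q_N + (3/2)q_N²). Setting ∂π_N/∂q_N = 0: 92 - 5q_N - (q_G) = 0.
Granite's profit: π_G = (94 - Q)q_G - (11q_G + 2q_G²). Setting ∂π_G/∂q_G = 0: 83 - 6q_G - (q_N) = 0.
Best responses: q_N = (92 - q_G)/5, q_G = (83 - q_N)/6.
Substituting one into the other gives q_N = 469/29 and q_G = 323/29.
Total output Q = 469/29 + 323/29 = 792/29.

27.31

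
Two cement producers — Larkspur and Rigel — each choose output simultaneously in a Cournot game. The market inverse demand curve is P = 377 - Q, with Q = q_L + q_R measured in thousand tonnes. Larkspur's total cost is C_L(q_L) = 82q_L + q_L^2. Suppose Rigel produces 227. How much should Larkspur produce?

17

With the rival's output fixed at 227, Larkspur's profit is π_L = (377 - 227 - q_L)q_L - (82q_L + q_L²) = (150 - q_L)q_L - (82q_L + q_L²).
∂π_L/∂q_L = 68 - 4q_L = 0, so q_L = 17.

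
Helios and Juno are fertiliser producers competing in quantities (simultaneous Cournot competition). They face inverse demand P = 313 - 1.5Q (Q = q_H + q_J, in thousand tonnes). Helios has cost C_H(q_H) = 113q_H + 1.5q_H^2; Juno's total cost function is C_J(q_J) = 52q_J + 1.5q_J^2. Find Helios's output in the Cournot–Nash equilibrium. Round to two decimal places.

Helios's profit: π_H = (313 - 1.5Q)q_H - (113q_H + (3/2)q_H²). Setting ∂π_H/∂q_H = 0: 200 - 6q_H - (3/2)(q_J) = 0.
Juno's first-order condition: 261 - 6q_J - (3/2)(q_H) = 0.
So q_H = (200 - (3/2)q_J)/6 and q_J = (261 - (3/2)q_H)/6.
Substituting one into the other gives q_H = 1078/45 and q_J = 1688/45.

23.96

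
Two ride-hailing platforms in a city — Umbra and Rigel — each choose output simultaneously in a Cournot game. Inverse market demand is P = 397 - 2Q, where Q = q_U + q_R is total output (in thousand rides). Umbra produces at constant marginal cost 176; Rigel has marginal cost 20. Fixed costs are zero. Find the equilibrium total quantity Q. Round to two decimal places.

Umbra's profit: π_U = (397 - 2Q)q_U - (176q_U). Setting ∂π_U/∂q_U = 0: 221 - 4q_U - 2(q_R) = 0.
Rigel's profit: π_R = (397 - 2Q)q_R - (20q_R). Setting ∂π_R/∂q_R = 0: 377 - 4q_R - 2(q_U) = 0.
So q_U = (221 - 2q_R)/4 and q_R = (377 - 2q_U)/4.
Substituting one into the other gives q_U = 65/6 and q_R = 533/6.
Total output Q = 65/6 + 533/6 = 299/3.

99.67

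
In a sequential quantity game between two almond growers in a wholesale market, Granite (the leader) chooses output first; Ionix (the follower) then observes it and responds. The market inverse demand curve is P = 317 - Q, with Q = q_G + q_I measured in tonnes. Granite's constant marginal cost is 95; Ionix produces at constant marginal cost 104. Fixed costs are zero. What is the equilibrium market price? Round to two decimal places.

152.75

Solve by backward induction. Given q_G, the follower Ionix maximises π_I = (317 - q_G - q_I)q_I - 104q_I.
∂π_I/∂q_I = 213 - q_G - 2q_I = 0 gives the reaction function q_I = (213 - q_G)/2.
The leader anticipates this reaction. Substituting into P = 317 - Q gives P = 421/2 - (1/2)q_G, so π_G = (421/2 - (1/2)q_G)q_G - 95q_G.
Maximising: ∂π_G/∂q_G = 231/2 - q_G = 0, giving q_G = 231/2.
Then q_I = (213 - 231/2)/2 = 195/4.
Total output Q = 657/4, so price P = 317 - 657/4 = 611/4.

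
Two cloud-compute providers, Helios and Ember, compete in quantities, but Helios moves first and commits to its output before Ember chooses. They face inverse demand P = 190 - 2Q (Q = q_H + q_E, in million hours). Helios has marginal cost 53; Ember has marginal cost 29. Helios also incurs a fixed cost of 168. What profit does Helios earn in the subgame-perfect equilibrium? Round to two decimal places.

630.06

Solve by backward induction. Given q_H, the follower Ember maximises π_E = (190 - 2q_H - 2q_E)q_E - 29q_E.
∂π_E/∂q_E = 161 - 2q_H - 4q_E = 0 gives the reaction function q_E = (161 - 2q_H)/4.
Helios substitutes q_E(q_H) into its own profit: π_H = q_H(190 - 2q_H - (161 - 2q_H)/2) - 53q_H = (219/2 - q_H)q_H - 53q_H.
Leader FOC: 113/2 - 2q_H = 0, so q_H = 113/4.
Then q_E = (161 - 2·(113/4))/4 = 209/8.
Price P = 190 - 2·(435/8) = 325/4.
Helios's profit: (325/4 - 53)·(113/4) - 168 = 630.0625.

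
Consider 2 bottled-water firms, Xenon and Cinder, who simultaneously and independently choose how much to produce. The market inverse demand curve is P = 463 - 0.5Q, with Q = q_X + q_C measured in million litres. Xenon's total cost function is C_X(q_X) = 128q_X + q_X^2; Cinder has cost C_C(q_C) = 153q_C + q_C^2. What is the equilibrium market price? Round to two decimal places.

Xenon's profit: π_X = (463 - 0.5Q)q_X - (128q_X + q_X²). Setting ∂π_X/∂q_X = 0: 335 - 3q_X - (1/2)(q_C) = 0.
Cinder's profit: π_C = (463 - 0.5Q)q_C - (153q_C + q_C²). Setting ∂π_C/∂q_C = 0: 310 - 3q_C - (1/2)(q_X) = 0.
So q_X = (335 - (1/2)q_C)/3 and q_C = (310 - (1/2)q_X)/3.
Solving the pair: q_X = 680/7, q_C = 610/7.
Total output Q = 1290/7, so price P = 463 - (1/2)·(1290/7) = 370.8571.

370.86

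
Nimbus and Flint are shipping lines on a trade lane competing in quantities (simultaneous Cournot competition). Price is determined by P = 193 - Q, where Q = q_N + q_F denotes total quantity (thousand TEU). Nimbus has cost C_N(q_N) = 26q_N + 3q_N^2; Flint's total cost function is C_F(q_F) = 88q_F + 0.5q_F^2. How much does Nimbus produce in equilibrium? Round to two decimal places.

17.22

Nimbus's profit: π_N = (193 - Q)q_N - (26q_N + 3q_N²). Setting ∂π_N/∂q_N = 0: 167 - 8q_N - (q_F) = 0.
Flint's first-order condition: 105 - 3q_F - (q_N) = 0.
Rearranging gives the reaction functions q_N = (167 - q_F)/8 and q_F = (105 - q_N)/3.
Substituting one into the other gives q_N = 396/23 and q_F = 673/23.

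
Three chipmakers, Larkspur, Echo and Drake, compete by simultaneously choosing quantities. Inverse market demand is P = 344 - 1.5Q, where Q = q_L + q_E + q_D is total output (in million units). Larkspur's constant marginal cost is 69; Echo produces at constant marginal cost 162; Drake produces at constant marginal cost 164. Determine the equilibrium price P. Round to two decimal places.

Larkspur's profit: π_L = (344 - 1.5Q)q_L - (69q_L). Setting ∂π_L/∂q_L = 0: 275 - 3q_L - (3/2)(q_E + q_D) = 0.
Echo's first-order condition: 182 - 3q_E - (3/2)(q_L + q_D) = 0.
Drake's profit: π_D = (344 - 1.5Q)q_D - (164q_D). Setting ∂π_D/∂q_D = 0: 180 - 3q_D - (3/2)(q_L + q_E) = 0.
Adding the 3 conditions: 637 − 3Q − 3Q = 0, i.e. Q = 637/6.
Back-substituting: q_L = (275 − 637/4)/(3/2) = 463/6, q_E = (182 − 637/4)/(3/2) = 91/6, q_D = (180 − 637/4)/(3/2) = 83/6.
Total output Q = 637/6, so price P = 344 - (3/2)·(637/6) = 739/4.

184.75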